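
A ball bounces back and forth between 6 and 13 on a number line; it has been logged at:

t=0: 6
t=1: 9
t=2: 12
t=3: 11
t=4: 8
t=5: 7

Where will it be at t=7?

13

The value reflects between 6 and 13, moving 3 per step.
  step 6: 7 → 10
  step 7: 10 → 13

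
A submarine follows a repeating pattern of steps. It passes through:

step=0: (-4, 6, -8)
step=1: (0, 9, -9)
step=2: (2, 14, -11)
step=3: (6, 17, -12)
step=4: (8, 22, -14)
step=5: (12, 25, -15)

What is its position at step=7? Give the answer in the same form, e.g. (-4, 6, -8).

(18, 33, -18)

Step-to-step displacements: (+4, +3, -1), (+2, +5, -2), (+4, +3, -1), (+2, +5, -2), (+4, +3, -1) — a repeating cycle of length 2.
step 6: apply (+2, +5, -2) → (14, 30, -17)
step 7: apply (+4, +3, -1) → (18, 33, -18)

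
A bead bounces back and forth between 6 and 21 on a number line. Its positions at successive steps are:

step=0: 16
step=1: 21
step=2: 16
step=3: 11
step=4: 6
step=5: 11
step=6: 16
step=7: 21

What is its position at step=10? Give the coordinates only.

The value travels 5 per step and bounces off the walls at 6 and 21.
  step 8: 21 → 16
  step 9: 16 → 11
  step 10: 11 → 6

6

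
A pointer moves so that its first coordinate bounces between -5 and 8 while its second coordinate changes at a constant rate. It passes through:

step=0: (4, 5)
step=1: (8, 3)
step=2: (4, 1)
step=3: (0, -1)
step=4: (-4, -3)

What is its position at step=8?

(6, -11)

The first coordinate reflects between -5 and 8, moving 4 per step.
  step 5: -4 → -2
  step 6: -2 → 2
  step 7: 2 → 6
  step 8: 6 → 6
The second coordinate changes by -2 each step: at step 8 it is -11.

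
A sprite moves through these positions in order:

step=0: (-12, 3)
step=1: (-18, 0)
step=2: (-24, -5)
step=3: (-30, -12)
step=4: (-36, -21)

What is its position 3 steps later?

(-54, -60)

Successive displacements: (-6, -3), (-6, -5), (-6, -7), (-6, -9) — each changes by (+0, -2).
step 5: (-36, -21) + (-6, -11) → (-42, -32)
step 6: (-42, -32) + (-6, -13) → (-48, -45)
step 7: (-48, -45) + (-6, -15) → (-54, -60)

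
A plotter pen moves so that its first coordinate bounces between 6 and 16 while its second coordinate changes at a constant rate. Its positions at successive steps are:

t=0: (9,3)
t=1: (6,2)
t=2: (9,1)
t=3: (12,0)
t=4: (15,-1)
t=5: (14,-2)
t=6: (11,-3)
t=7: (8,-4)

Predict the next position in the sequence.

(7,-5)

The first coordinate travels 3 per step and bounces off the walls at 6 and 16.
  step 8: 8 → 7
The second coordinate changes by -1 each step: at step 8 it is -5.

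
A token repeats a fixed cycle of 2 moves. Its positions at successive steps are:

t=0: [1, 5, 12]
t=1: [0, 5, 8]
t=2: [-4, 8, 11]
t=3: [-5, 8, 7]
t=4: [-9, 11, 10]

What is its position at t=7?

Differencing gives [-1, +0, -4], [-4, +3, +3], [-1, +0, -4], [-4, +3, +3]. This is the pattern [-1, +0, -4], [-4, +3, +3] repeated.
step 5: apply [-1, +0, -4] → [-10, 11, 6]
step 6: apply [-4, +3, +3] → [-14, 14, 9]
step 7: apply [-1, +0, -4] → [-15, 14, 5]

[-15, 14, 5]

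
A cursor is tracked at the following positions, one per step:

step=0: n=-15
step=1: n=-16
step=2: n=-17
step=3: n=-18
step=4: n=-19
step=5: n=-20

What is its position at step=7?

Each step adds -1 to the position.
step 6: -20 − 1 → n=-21
step 7: -21 − 1 → n=-22

n=-22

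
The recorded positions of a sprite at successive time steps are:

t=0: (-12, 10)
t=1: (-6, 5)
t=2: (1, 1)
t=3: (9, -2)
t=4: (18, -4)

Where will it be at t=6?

(39, -5)

First differences are (+6, -5), (+7, -4), (+8, -3), (+9, -2); their common second difference is (+1, +1) (constant acceleration).
step 5: (18, -4) + (+10, -1) → (28, -5)
step 6: (28, -5) + (+11, +0) → (39, -5)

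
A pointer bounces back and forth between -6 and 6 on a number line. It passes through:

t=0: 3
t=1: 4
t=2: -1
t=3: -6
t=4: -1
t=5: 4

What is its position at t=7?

The value reflects between -6 and 6, moving 5 per step.
  step 6: 4 → 3
  step 7: 3 → -2

-2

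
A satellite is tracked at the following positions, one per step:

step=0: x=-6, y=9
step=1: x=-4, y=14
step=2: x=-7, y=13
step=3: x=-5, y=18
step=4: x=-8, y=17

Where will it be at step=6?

Differencing gives (+2,+5), (-3,-1), (+2,+5), (-3,-1). This is the pattern (+2,+5), (-3,-1) repeated.
step 5: apply (+2,+5) → x=-6, y=22
step 6: apply (-3,-1) → x=-9, y=21

x=-9, y=21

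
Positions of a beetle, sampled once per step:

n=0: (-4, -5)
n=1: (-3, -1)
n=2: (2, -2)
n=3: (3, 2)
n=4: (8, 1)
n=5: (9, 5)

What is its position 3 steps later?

(20, 7)

Differencing gives (+1, +4), (+5, -1), (+1, +4), (+5, -1), (+1, +4). This is the pattern (+1, +4), (+5, -1) repeated.
step 6: apply (+5, -1) → (14, 4)
step 7: apply (+1, +4) → (15, 8)
step 8: apply (+5, -1) → (20, 7)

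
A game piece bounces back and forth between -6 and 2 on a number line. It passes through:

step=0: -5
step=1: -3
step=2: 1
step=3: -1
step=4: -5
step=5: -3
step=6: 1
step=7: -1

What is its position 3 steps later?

1

The value reflects between -6 and 2, moving 4 per step.
  step 8: -1 → -5
  step 9: -5 → -3
  step 10: -3 → 1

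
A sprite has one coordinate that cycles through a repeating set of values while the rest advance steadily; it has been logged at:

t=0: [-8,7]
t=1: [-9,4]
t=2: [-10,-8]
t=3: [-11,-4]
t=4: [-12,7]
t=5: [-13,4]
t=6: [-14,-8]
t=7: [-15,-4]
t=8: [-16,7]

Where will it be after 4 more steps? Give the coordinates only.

[-20,7]

The first coordinate changes by -1 each step, so at step 12 it is -8 + 12·(-1) = -20.
The second coordinate repeats the cycle [7, 4, -8, -4] with period 4; step 12 mod 4 = 0, giving 7.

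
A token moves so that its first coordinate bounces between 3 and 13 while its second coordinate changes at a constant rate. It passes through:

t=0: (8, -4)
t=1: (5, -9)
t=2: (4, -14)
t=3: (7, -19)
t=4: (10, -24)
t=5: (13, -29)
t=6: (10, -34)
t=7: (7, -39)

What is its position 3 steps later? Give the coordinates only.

The first coordinate reflects between 3 and 13, moving 3 per step.
  step 8: 7 → 4
  step 9: 4 → 5
  step 10: 5 → 8
The second coordinate changes by -5 each step: at step 10 it is -54.

(8, -54)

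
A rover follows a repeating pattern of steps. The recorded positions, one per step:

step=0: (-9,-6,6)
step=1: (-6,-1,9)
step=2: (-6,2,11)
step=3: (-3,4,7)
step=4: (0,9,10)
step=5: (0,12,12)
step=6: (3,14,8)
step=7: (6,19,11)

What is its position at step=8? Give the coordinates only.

(6,22,13)

Step-to-step displacements: (+3,+5,+3), (+0,+3,+2), (+3,+2,-4), (+3,+5,+3), (+0,+3,+2), (+3,+2,-4), (+3,+5,+3) — a repeating cycle of length 3.
step 8: apply (+0,+3,+2) → (6,22,13)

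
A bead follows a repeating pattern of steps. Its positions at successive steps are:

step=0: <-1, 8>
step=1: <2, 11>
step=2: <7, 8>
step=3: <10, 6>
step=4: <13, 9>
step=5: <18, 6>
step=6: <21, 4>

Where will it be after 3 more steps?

<32, 2>

Step-to-step displacements: <+3, +3>, <+5, -3>, <+3, -2>, <+3, +3>, <+5, -3>, <+3, -2> — a repeating cycle of length 3.
step 7: apply <+3, +3> → <24, 7>
step 8: apply <+5, -3> → <29, 4>
step 9: apply <+3, -2> → <32, 2>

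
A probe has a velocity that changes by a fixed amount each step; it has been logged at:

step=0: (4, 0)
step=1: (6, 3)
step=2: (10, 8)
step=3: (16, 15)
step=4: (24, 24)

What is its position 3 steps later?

(60, 63)

Taking differences between consecutive positions: (+2, +3), (+4, +5), (+6, +7), (+8, +9). These grow by (+2, +2) each step.
step 5: (24, 24) + (+10, +11) → (34, 35)
step 6: (34, 35) + (+12, +13) → (46, 48)
step 7: (46, 48) + (+14, +15) → (60, 63)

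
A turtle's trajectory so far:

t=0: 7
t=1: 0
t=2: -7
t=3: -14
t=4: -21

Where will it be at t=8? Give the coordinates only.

Constant displacement of -7 per step.
step 5: -21 − 7 → -28
step 6: -28 − 7 → -35
step 7: -35 − 7 → -42
step 8: -42 − 7 → -49

-49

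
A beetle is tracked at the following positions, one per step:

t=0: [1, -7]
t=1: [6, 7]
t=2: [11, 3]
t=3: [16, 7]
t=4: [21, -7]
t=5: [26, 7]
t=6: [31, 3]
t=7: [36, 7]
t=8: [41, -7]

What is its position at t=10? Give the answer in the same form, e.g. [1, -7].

The first coordinate changes by +5 each step, so at step 10 it is 1 + 10·(5) = 51.
The second coordinate repeats the cycle [-7, 7, 3, 7] with period 4; step 10 mod 4 = 2, giving 3.

[51, 3]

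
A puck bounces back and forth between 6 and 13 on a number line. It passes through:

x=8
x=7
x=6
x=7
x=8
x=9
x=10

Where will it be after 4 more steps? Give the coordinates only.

The value travels 1 per step and bounces off the walls at 6 and 13.
  step 7: 10 → 11
  step 8: 11 → 12
  step 9: 12 → 13
  step 10: 13 → 12

x=12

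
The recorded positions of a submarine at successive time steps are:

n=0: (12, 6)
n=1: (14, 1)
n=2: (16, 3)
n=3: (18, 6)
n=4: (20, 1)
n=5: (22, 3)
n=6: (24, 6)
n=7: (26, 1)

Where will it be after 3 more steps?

(32, 1)

The first coordinate changes by +2 each step, so at step 10 it is 12 + 10·(2) = 32.
The second coordinate repeats the cycle [6, 1, 3] with period 3; step 10 mod 3 = 1, giving 1.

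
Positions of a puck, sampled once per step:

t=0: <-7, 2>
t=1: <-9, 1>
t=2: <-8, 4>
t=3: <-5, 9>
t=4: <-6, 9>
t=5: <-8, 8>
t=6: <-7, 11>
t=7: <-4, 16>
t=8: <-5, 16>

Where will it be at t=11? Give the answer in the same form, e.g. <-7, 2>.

<-3, 23>

Differencing gives <-2, -1>, <+1, +3>, <+3, +5>, <-1, +0>, <-2, -1>, <+1, +3>, <+3, +5>, <-1, +0>. This is the pattern <-2, -1>, <+1, +3>, <+3, +5>, <-1, +0> repeated.
step 9: apply <-2, -1> → <-7, 15>
step 10: apply <+1, +3> → <-6, 18>
step 11: apply <+3, +5> → <-3, 23>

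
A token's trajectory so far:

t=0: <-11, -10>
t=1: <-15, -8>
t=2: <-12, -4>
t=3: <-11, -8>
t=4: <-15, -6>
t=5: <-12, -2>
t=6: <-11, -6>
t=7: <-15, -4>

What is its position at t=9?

<-11, -4>

Step-to-step displacements: <-4, +2>, <+3, +4>, <+1, -4>, <-4, +2>, <+3, +4>, <+1, -4>, <-4, +2> — a repeating cycle of length 3.
step 8: apply <+3, +4> → <-12, 0>
step 9: apply <+1, -4> → <-11, -4>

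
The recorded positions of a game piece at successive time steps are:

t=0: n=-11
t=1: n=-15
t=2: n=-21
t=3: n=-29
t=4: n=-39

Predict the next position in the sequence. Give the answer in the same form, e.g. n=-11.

n=-51

First differences are -4, -6, -8, -10; their common second difference is -2 (constant acceleration).
step 5: -39 − 12 → n=-51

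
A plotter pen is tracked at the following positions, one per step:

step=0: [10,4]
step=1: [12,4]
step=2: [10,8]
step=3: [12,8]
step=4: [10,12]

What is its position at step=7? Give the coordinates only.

Step-to-step displacements: [+2,+0], [-2,+4], [+2,+0], [-2,+4] — a repeating cycle of length 2.
step 5: apply [+2,+0] → [12,12]
step 6: apply [-2,+4] → [10,16]
step 7: apply [+2,+0] → [12,16]

[12,16]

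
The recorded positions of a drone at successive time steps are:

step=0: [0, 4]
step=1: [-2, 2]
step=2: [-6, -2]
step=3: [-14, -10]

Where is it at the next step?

[-30, -26]

Step-to-step displacements: [-2, -2], [-4, -4], [-8, -8]; each is 2× the previous.
step 4: [-14, -10] + [-16, -16] → [-30, -26]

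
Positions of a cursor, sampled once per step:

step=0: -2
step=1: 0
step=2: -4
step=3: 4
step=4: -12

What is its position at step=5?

Consecutive displacements +2, -4, +8, -16 scale by a factor of -2 each step.
step 5: -12 + 32 → 20

20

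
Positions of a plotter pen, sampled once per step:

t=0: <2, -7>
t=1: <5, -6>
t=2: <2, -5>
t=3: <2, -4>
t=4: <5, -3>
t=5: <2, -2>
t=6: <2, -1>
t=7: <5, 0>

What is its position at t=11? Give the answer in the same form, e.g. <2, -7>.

The first coordinate repeats the cycle [2, 5, 2] with period 3; step 11 mod 3 = 2, giving 2.
The second coordinate changes by +1 each step, so at step 11 it is -7 + 11·(1) = 4.

<2, 4>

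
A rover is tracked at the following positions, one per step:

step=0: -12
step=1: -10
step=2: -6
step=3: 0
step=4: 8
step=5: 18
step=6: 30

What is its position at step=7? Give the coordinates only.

44

First differences are +2, +4, +6, +8, +10, +12; their common second difference is +2 (constant acceleration).
step 7: 30 + 14 → 44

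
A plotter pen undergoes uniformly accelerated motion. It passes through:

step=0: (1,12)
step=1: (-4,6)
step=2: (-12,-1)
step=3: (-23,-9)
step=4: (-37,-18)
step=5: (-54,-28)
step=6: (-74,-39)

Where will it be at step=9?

(-152,-78)

Taking differences between consecutive positions: (-5,-6), (-8,-7), (-11,-8), (-14,-9), (-17,-10), (-20,-11). These grow by (-3,-1) each step.
step 7: (-74,-39) + (-23,-12) → (-97,-51)
step 8: (-97,-51) + (-26,-13) → (-123,-64)
step 9: (-123,-64) + (-29,-14) → (-152,-78)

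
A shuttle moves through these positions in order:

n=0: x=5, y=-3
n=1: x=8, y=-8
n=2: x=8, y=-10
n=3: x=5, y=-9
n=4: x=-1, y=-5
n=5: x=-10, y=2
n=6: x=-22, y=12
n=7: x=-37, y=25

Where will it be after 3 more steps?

x=-100, y=82

Successive displacements: (+3, -5), (+0, -2), (-3, +1), (-6, +4), (-9, +7), (-12, +10), (-15, +13) — each changes by (-3, +3).
step 8: x=-37, y=25 + (-18, +16) → x=-55, y=41
step 9: x=-55, y=41 + (-21, +19) → x=-76, y=60
step 10: x=-76, y=60 + (-24, +22) → x=-100, y=82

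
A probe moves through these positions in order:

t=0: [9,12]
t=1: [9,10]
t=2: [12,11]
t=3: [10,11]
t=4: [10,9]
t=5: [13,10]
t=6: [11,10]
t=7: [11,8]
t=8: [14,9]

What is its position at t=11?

[15,8]

The moves between consecutive positions are [+0,-2], [+3,+1], [-2,+0], [+0,-2], [+3,+1], [-2,+0], [+0,-2], [+3,+1]; they repeat the 3-cycle [[+0,-2], [+3,+1], [-2,+0]].
step 9: apply [-2,+0] → [12,9]
step 10: apply [+0,-2] → [12,7]
step 11: apply [+3,+1] → [15,8]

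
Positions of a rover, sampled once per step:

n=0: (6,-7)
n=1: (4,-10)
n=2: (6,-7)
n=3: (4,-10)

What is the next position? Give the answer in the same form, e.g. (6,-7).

(6,-7)

Consecutive displacements (-2,-3), (+2,+3), (-2,-3) scale by a factor of -1 each step.
step 4: (4,-10) + (+2,+3) → (6,-7)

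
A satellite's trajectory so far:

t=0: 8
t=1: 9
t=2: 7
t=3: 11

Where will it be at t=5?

Consecutive displacements +1, -2, +4 scale by a factor of -2 each step.
step 4: 11 − 8 → 3
step 5: 3 + 16 → 19

19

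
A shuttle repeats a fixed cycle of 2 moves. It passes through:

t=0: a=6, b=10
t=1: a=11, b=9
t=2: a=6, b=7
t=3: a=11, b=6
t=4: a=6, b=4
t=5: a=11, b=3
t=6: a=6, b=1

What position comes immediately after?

a=11, b=0

Differencing gives (+5, -1), (-5, -2), (+5, -1), (-5, -2), (+5, -1), (-5, -2). This is the pattern (+5, -1), (-5, -2) repeated.
step 7: apply (+5, -1) → a=11, b=0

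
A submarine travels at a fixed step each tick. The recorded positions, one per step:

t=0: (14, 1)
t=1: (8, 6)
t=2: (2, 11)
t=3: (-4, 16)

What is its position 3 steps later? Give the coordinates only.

(-22, 31)

Constant displacement of (-6, +5) per step.
step 4: (-4, 16) + (-6, +5) → (-10, 21)
step 5: (-10, 21) + (-6, +5) → (-16, 26)
step 6: (-16, 26) + (-6, +5) → (-22, 31)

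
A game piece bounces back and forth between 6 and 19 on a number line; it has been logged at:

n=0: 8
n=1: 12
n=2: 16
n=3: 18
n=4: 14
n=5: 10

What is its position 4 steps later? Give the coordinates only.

18

The value reflects between 6 and 19, moving 4 per step.
  step 6: 10 → 6
  step 7: 6 → 10
  step 8: 10 → 14
  step 9: 14 → 18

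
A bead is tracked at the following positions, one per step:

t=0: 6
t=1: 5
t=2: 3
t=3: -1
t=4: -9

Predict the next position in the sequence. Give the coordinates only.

-25

Consecutive displacements -1, -2, -4, -8 scale by a factor of 2 each step.
step 5: -9 − 16 → -25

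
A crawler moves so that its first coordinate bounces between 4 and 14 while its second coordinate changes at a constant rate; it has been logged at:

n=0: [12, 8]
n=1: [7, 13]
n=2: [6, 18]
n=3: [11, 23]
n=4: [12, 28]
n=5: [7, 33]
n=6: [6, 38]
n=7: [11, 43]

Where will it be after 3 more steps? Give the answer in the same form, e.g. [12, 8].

The first coordinate travels 5 per step and bounces off the walls at 4 and 14.
  step 8: 11 → 12
  step 9: 12 → 7
  step 10: 7 → 6
The second coordinate changes by +5 each step: at step 10 it is 58.

[6, 58]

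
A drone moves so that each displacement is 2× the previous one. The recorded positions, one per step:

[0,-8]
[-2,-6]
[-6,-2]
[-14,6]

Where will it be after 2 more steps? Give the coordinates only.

[-62,54]

Consecutive displacements [-2,+2], [-4,+4], [-8,+8] scale by a factor of 2 each step.
step 4: [-14,6] + [-16,+16] → [-30,22]
step 5: [-30,22] + [-32,+32] → [-62,54]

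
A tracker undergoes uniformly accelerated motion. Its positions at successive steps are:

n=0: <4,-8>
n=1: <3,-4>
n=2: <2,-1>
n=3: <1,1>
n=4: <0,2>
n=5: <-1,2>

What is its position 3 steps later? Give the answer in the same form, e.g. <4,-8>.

Taking differences between consecutive positions: <-1,+4>, <-1,+3>, <-1,+2>, <-1,+1>, <-1,+0>. These grow by <+0,-1> each step.
step 6: <-1,2> + <-1,-1> → <-2,1>
step 7: <-2,1> + <-1,-2> → <-3,-1>
step 8: <-3,-1> + <-1,-3> → <-4,-4>

<-4,-4>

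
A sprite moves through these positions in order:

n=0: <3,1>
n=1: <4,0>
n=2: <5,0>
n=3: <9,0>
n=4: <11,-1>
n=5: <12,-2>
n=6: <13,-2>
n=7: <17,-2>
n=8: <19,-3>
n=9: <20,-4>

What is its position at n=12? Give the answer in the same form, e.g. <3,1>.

<27,-5>

Step-to-step displacements: <+1,-1>, <+1,+0>, <+4,+0>, <+2,-1>, <+1,-1>, <+1,+0>, <+4,+0>, <+2,-1>, <+1,-1> — a repeating cycle of length 4.
step 10: apply <+1,+0> → <21,-4>
step 11: apply <+4,+0> → <25,-4>
step 12: apply <+2,-1> → <27,-5>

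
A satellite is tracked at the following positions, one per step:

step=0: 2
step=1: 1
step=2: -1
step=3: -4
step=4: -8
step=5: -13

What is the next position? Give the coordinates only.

Successive displacements: -1, -2, -3, -4, -5 — each changes by -1.
step 6: -13 − 6 → -19

-19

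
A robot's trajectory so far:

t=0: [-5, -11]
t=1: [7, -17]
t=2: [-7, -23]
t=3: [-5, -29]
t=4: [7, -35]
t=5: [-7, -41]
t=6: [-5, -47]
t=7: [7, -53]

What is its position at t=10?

The first coordinate repeats the cycle [-5, 7, -7] with period 3; step 10 mod 3 = 1, giving 7.
The second coordinate changes by -6 each step, so at step 10 it is -11 + 10·(-6) = -71.

[7, -71]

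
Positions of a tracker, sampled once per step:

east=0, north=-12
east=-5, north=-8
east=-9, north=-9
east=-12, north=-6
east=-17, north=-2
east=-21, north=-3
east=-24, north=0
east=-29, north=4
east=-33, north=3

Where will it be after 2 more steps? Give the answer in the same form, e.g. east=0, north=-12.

east=-41, north=10

Differencing gives (-5,+4), (-4,-1), (-3,+3), (-5,+4), (-4,-1), (-3,+3), (-5,+4), (-4,-1). This is the pattern (-5,+4), (-4,-1), (-3,+3) repeated.
step 9: apply (-3,+3) → east=-36, north=6
step 10: apply (-5,+4) → east=-41, north=10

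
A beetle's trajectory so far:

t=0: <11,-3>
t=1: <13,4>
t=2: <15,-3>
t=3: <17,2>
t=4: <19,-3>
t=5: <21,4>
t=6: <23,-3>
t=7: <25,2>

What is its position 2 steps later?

First: linear, +2 per step → 29 at step 9.
Second: cycles through -3, 4, -3, 2 every 4 steps. Step 9 lands at position 1 of the cycle → 4.

<29,4>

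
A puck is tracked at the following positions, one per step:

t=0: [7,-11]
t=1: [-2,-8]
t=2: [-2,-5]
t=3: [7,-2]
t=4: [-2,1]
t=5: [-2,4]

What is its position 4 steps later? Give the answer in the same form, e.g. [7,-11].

[7,16]

First: cycles through 7, -2, -2 every 3 steps. Step 9 lands at position 0 of the cycle → 7.
Second: linear, +3 per step → 16 at step 9.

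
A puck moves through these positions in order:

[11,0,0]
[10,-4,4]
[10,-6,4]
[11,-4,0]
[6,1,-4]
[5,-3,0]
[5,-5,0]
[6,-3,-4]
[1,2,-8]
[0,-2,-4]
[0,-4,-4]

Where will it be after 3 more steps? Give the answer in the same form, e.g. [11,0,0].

[-5,-1,-8]

The moves between consecutive positions are [-1,-4,+4], [+0,-2,+0], [+1,+2,-4], [-5,+5,-4], [-1,-4,+4], [+0,-2,+0], [+1,+2,-4], [-5,+5,-4], [-1,-4,+4], [+0,-2,+0]; they repeat the 4-cycle [[-1,-4,+4], [+0,-2,+0], [+1,+2,-4], [-5,+5,-4]].
step 11: apply [+1,+2,-4] → [1,-2,-8]
step 12: apply [-5,+5,-4] → [-4,3,-12]
step 13: apply [-1,-4,+4] → [-5,-1,-8]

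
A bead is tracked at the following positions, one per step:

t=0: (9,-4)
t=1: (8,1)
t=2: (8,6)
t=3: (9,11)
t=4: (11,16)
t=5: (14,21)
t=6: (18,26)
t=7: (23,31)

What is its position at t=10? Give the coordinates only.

(44,46)

First differences are (-1,+5), (+0,+5), (+1,+5), (+2,+5), (+3,+5), (+4,+5), (+5,+5); their common second difference is (+1,+0) (constant acceleration).
step 8: (23,31) + (+6,+5) → (29,36)
step 9: (29,36) + (+7,+5) → (36,41)
step 10: (36,41) + (+8,+5) → (44,46)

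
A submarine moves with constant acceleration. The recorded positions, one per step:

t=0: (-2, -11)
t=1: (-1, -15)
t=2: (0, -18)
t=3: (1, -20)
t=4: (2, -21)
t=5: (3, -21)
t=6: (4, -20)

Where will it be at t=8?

Taking differences between consecutive positions: (+1, -4), (+1, -3), (+1, -2), (+1, -1), (+1, +0), (+1, +1). These grow by (+0, +1) each step.
step 7: (4, -20) + (+1, +2) → (5, -18)
step 8: (5, -18) + (+1, +3) → (6, -15)

(6, -15)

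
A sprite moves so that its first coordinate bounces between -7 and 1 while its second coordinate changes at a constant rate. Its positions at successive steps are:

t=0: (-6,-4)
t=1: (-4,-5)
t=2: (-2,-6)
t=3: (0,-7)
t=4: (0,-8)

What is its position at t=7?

The first coordinate reflects between -7 and 1, moving 2 per step.
  step 5: 0 → -2
  step 6: -2 → -4
  step 7: -4 → -6
The second coordinate changes by -1 each step: at step 7 it is -11.

(-6,-11)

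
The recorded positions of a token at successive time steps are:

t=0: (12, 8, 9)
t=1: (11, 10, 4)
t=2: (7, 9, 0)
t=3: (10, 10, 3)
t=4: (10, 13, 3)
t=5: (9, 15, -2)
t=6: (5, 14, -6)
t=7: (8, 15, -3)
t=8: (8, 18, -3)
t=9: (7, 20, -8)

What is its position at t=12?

(6, 23, -9)

The moves between consecutive positions are (-1, +2, -5), (-4, -1, -4), (+3, +1, +3), (+0, +3, +0), (-1, +2, -5), (-4, -1, -4), (+3, +1, +3), (+0, +3, +0), (-1, +2, -5); they repeat the 4-cycle [(-1, +2, -5), (-4, -1, -4), (+3, +1, +3), (+0, +3, +0)].
step 10: apply (-4, -1, -4) → (3, 19, -12)
step 11: apply (+3, +1, +3) → (6, 20, -9)
step 12: apply (+0, +3, +0) → (6, 23, -9)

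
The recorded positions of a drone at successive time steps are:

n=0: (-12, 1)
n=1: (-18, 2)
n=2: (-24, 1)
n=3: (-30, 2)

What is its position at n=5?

First: linear, -6 per step → -42 at step 5.
Second: cycles through 1, 2 every 2 steps. Step 5 lands at position 1 of the cycle → 2.

(-42, 2)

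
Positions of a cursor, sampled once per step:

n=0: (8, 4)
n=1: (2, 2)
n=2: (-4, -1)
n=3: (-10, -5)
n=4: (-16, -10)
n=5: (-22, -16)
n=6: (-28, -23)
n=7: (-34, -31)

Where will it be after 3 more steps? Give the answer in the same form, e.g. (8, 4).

First differences are (-6, -2), (-6, -3), (-6, -4), (-6, -5), (-6, -6), (-6, -7), (-6, -8); their common second difference is (+0, -1) (constant acceleration).
step 8: (-34, -31) + (-6, -9) → (-40, -40)
step 9: (-40, -40) + (-6, -10) → (-46, -50)
step 10: (-46, -50) + (-6, -11) → (-52, -61)

(-52, -61)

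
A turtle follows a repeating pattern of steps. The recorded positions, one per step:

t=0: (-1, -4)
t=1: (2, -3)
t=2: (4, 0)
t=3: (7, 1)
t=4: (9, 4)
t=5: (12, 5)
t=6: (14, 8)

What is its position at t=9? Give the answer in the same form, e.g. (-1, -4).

(22, 13)

Step-to-step displacements: (+3, +1), (+2, +3), (+3, +1), (+2, +3), (+3, +1), (+2, +3) — a repeating cycle of length 2.
step 7: apply (+3, +1) → (17, 9)
step 8: apply (+2, +3) → (19, 12)
step 9: apply (+3, +1) → (22, 13)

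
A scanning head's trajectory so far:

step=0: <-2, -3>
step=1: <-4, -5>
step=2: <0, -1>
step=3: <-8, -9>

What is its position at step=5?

Step-to-step displacements: <-2, -2>, <+4, +4>, <-8, -8>; each is -2× the previous.
step 4: <-8, -9> + <+16, +16> → <8, 7>
step 5: <8, 7> + <-32, -32> → <-24, -25>

<-24, -25>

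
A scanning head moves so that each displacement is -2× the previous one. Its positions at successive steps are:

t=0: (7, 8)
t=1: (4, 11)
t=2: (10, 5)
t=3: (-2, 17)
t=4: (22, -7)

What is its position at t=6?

(70, -55)

The jumps are (-3, +3), (+6, -6), (-12, +12), (+24, -24) — a geometric progression with ratio -2.
step 5: (22, -7) + (-48, +48) → (-26, 41)
step 6: (-26, 41) + (+96, -96) → (70, -55)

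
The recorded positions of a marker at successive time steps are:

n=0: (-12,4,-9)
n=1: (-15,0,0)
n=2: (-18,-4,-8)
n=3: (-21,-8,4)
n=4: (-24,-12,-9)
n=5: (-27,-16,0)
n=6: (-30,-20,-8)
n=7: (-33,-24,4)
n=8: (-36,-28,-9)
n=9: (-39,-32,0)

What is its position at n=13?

The first coordinate changes by -3 each step, so at step 13 it is -12 + 13·(-3) = -51.
The second coordinate changes by -4 each step, so at step 13 it is 4 + 13·(-4) = -48.
The third coordinate repeats the cycle [-9, 0, -8, 4] with period 4; step 13 mod 4 = 1, giving 0.

(-51,-48,0)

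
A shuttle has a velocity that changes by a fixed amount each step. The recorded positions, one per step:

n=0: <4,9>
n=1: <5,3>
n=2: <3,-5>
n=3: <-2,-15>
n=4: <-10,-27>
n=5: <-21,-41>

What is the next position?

Successive displacements: <+1,-6>, <-2,-8>, <-5,-10>, <-8,-12>, <-11,-14> — each changes by <-3,-2>.
step 6: <-21,-41> + <-14,-16> → <-35,-57>

<-35,-57>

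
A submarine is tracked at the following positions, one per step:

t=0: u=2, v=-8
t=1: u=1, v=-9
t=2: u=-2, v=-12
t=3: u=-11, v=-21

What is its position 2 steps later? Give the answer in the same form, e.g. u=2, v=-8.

u=-119, v=-129

Step-to-step displacements: (-1, -1), (-3, -3), (-9, -9); each is 3× the previous.
step 4: u=-11, v=-21 + (-27, -27) → u=-38, v=-48
step 5: u=-38, v=-48 + (-81, -81) → u=-119, v=-129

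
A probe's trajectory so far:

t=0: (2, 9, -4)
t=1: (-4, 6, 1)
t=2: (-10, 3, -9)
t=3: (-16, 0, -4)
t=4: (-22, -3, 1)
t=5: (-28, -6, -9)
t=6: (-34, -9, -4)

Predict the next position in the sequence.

(-40, -12, 1)

The first coordinate changes by -6 each step, so at step 7 it is 2 + 7·(-6) = -40.
The second coordinate changes by -3 each step, so at step 7 it is 9 + 7·(-3) = -12.
The third coordinate repeats the cycle [-4, 1, -9] with period 3; step 7 mod 3 = 1, giving 1.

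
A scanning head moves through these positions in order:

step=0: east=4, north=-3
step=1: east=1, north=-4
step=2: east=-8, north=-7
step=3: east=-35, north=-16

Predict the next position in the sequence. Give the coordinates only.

east=-116, north=-43

Consecutive displacements (-3, -1), (-9, -3), (-27, -9) scale by a factor of 3 each step.
step 4: east=-35, north=-16 + (-81, -27) → east=-116, north=-43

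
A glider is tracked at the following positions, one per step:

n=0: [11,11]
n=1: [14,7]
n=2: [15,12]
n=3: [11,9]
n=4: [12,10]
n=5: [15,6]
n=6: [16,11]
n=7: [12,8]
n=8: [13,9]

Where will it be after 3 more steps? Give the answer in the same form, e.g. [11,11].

Step-to-step displacements: [+3,-4], [+1,+5], [-4,-3], [+1,+1], [+3,-4], [+1,+5], [-4,-3], [+1,+1] — a repeating cycle of length 4.
step 9: apply [+3,-4] → [16,5]
step 10: apply [+1,+5] → [17,10]
step 11: apply [-4,-3] → [13,7]

[13,7]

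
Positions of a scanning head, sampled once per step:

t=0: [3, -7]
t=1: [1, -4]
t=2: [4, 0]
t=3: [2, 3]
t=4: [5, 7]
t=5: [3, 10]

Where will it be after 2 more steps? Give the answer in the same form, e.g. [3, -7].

The moves between consecutive positions are [-2, +3], [+3, +4], [-2, +3], [+3, +4], [-2, +3]; they repeat the 2-cycle [[-2, +3], [+3, +4]].
step 6: apply [+3, +4] → [6, 14]
step 7: apply [-2, +3] → [4, 17]

[4, 17]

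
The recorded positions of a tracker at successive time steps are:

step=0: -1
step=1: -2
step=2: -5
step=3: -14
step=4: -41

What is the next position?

Step-to-step displacements: -1, -3, -9, -27; each is 3× the previous.
step 5: -41 − 81 → -122

-122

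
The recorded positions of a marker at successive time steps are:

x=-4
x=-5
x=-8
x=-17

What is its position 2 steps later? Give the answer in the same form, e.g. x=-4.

x=-125

Step-to-step displacements: -1, -3, -9; each is 3× the previous.
step 4: -17 − 27 → x=-44
step 5: -44 − 81 → x=-125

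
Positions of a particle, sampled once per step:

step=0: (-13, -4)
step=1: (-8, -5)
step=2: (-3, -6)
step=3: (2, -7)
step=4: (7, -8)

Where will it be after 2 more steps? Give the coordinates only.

(17, -10)

Each step adds (+5, -1) to the position.
step 5: (7, -8) + (+5, -1) → (12, -9)
step 6: (12, -9) + (+5, -1) → (17, -10)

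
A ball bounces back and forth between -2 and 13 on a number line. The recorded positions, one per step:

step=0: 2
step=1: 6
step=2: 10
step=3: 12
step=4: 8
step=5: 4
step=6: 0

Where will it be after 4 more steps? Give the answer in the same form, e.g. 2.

12

The value travels 4 per step and bounces off the walls at -2 and 13.
  step 7: 0 → 0
  step 8: 0 → 4
  step 9: 4 → 8
  step 10: 8 → 12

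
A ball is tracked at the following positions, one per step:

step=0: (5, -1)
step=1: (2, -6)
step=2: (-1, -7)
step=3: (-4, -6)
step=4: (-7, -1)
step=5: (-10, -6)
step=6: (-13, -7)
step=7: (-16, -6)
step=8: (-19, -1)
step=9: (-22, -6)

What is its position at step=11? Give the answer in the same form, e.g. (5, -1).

(-28, -6)

The first coordinate changes by -3 each step, so at step 11 it is 5 + 11·(-3) = -28.
The second coordinate repeats the cycle [-1, -6, -7, -6] with period 4; step 11 mod 4 = 3, giving -6.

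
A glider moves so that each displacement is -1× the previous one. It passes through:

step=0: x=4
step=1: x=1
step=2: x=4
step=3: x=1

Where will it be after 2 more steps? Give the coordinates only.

Step-to-step displacements: -3, +3, -3; each is -1× the previous.
step 4: 1 + 3 → x=4
step 5: 4 − 3 → x=1

x=1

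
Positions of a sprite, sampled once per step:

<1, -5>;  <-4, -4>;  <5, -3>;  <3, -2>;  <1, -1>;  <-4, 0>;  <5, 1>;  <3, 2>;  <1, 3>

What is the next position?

First: cycles through 1, -4, 5, 3 every 4 steps. Step 9 lands at position 1 of the cycle → -4.
Second: linear, +1 per step → 4 at step 9.

<-4, 4>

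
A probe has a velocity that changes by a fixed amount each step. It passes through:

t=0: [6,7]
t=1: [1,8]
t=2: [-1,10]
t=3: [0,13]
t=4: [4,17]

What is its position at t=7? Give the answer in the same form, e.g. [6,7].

[34,35]

Taking differences between consecutive positions: [-5,+1], [-2,+2], [+1,+3], [+4,+4]. These grow by [+3,+1] each step.
step 5: [4,17] + [+7,+5] → [11,22]
step 6: [11,22] + [+10,+6] → [21,28]
step 7: [21,28] + [+13,+7] → [34,35]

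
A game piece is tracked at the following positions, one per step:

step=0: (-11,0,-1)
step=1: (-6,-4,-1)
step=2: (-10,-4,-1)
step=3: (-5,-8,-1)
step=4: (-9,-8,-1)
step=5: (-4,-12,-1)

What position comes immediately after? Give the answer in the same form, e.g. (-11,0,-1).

(-8,-12,-1)

The moves between consecutive positions are (+5,-4,+0), (-4,+0,+0), (+5,-4,+0), (-4,+0,+0), (+5,-4,+0); they repeat the 2-cycle [(+5,-4,+0), (-4,+0,+0)].
step 6: apply (-4,+0,+0) → (-8,-12,-1)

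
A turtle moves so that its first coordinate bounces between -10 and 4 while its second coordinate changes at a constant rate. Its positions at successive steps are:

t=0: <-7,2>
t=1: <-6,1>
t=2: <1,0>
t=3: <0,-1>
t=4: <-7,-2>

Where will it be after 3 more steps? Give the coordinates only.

The first coordinate travels 7 per step and bounces off the walls at -10 and 4.
  step 5: -7 → -6
  step 6: -6 → 1
  step 7: 1 → 0
The second coordinate changes by -1 each step: at step 7 it is -5.

<0,-5>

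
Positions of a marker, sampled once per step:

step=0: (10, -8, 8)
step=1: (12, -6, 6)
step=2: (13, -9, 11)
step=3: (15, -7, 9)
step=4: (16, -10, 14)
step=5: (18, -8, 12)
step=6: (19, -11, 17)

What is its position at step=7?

(21, -9, 15)

Step-to-step displacements: (+2, +2, -2), (+1, -3, +5), (+2, +2, -2), (+1, -3, +5), (+2, +2, -2), (+1, -3, +5) — a repeating cycle of length 2.
step 7: apply (+2, +2, -2) → (21, -9, 15)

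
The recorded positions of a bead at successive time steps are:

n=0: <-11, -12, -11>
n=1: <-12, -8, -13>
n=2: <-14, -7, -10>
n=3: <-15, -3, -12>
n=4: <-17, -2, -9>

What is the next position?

Step-to-step displacements: <-1, +4, -2>, <-2, +1, +3>, <-1, +4, -2>, <-2, +1, +3> — a repeating cycle of length 2.
step 5: apply <-1, +4, -2> → <-18, 2, -11>

<-18, 2, -11>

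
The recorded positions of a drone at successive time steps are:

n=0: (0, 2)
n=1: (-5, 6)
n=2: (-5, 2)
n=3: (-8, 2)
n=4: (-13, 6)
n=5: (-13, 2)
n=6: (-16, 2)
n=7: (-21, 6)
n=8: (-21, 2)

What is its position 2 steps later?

(-29, 6)

Differencing gives (-5, +4), (+0, -4), (-3, +0), (-5, +4), (+0, -4), (-3, +0), (-5, +4), (+0, -4). This is the pattern (-5, +4), (+0, -4), (-3, +0) repeated.
step 9: apply (-3, +0) → (-24, 2)
step 10: apply (-5, +4) → (-29, 6)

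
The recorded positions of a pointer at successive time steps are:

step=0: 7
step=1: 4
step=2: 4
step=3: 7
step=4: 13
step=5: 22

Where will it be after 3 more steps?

67

Successive displacements: -3, +0, +3, +6, +9 — each changes by +3.
step 6: 22 + 12 → 34
step 7: 34 + 15 → 49
step 8: 49 + 18 → 67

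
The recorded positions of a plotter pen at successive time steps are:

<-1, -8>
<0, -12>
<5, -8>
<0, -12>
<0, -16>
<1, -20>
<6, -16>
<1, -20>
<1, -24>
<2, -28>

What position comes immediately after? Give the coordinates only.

<7, -24>

Differencing gives <+1, -4>, <+5, +4>, <-5, -4>, <+0, -4>, <+1, -4>, <+5, +4>, <-5, -4>, <+0, -4>, <+1, -4>. This is the pattern <+1, -4>, <+5, +4>, <-5, -4>, <+0, -4> repeated.
step 10: apply <+5, +4> → <7, -24>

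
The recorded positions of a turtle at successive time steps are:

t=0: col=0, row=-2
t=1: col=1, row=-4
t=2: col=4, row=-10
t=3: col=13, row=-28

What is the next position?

col=40, row=-82

The jumps are (+1, -2), (+3, -6), (+9, -18) — a geometric progression with ratio 3.
step 4: col=13, row=-28 + (+27, -54) → col=40, row=-82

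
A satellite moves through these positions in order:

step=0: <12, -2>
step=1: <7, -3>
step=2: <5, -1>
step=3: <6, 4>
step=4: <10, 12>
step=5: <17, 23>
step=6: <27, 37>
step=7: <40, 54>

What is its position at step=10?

<97, 123>

First differences are <-5, -1>, <-2, +2>, <+1, +5>, <+4, +8>, <+7, +11>, <+10, +14>, <+13, +17>; their common second difference is <+3, +3> (constant acceleration).
step 8: <40, 54> + <+16, +20> → <56, 74>
step 9: <56, 74> + <+19, +23> → <75, 97>
step 10: <75, 97> + <+22, +26> → <97, 123>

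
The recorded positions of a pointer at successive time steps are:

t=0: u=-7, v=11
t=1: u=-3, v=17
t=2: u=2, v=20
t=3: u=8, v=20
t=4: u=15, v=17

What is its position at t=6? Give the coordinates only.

Taking differences between consecutive positions: (+4, +6), (+5, +3), (+6, +0), (+7, -3). These grow by (+1, -3) each step.
step 5: u=15, v=17 + (+8, -6) → u=23, v=11
step 6: u=23, v=11 + (+9, -9) → u=32, v=2

u=32, v=2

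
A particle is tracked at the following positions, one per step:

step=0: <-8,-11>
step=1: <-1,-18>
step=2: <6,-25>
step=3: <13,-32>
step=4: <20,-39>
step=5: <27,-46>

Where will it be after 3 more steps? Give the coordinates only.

<48,-67>

Constant displacement of <+7,-7> per step.
step 6: <27,-46> + <+7,-7> → <34,-53>
step 7: <34,-53> + <+7,-7> → <41,-60>
step 8: <41,-60> + <+7,-7> → <48,-67>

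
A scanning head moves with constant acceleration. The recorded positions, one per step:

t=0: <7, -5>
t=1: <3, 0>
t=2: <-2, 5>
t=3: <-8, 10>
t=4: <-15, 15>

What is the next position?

First differences are <-4, +5>, <-5, +5>, <-6, +5>, <-7, +5>; their common second difference is <-1, +0> (constant acceleration).
step 5: <-15, 15> + <-8, +5> → <-23, 20>

<-23, 20>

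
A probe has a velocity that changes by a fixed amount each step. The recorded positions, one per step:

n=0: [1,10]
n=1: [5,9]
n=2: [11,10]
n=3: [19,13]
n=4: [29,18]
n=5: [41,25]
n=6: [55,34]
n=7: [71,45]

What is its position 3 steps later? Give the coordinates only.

Taking differences between consecutive positions: [+4,-1], [+6,+1], [+8,+3], [+10,+5], [+12,+7], [+14,+9], [+16,+11]. These grow by [+2,+2] each step.
step 8: [71,45] + [+18,+13] → [89,58]
step 9: [89,58] + [+20,+15] → [109,73]
step 10: [109,73] + [+22,+17] → [131,90]

[131,90]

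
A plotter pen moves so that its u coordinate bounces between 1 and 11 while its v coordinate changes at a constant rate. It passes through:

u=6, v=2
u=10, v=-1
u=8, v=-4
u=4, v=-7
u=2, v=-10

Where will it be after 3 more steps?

u=8, v=-19

The u coordinate reflects between 1 and 11, moving 4 per step.
  step 5: 2 → 6
  step 6: 6 → 10
  step 7: 10 → 8
The v coordinate changes by -3 each step: at step 7 it is -19.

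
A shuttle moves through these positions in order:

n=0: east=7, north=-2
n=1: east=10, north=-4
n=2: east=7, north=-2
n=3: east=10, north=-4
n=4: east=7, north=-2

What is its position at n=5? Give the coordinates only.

east=10, north=-4

Step-to-step displacements: (+3, -2), (-3, +2), (+3, -2), (-3, +2); each is -1× the previous.
step 5: east=7, north=-2 + (+3, -2) → east=10, north=-4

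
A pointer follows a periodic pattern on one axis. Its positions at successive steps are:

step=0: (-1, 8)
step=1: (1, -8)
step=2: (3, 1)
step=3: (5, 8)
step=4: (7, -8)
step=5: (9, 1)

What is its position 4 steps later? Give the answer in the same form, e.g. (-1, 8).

First: linear, +2 per step → 17 at step 9.
Second: cycles through 8, -8, 1 every 3 steps. Step 9 lands at position 0 of the cycle → 8.

(17, 8)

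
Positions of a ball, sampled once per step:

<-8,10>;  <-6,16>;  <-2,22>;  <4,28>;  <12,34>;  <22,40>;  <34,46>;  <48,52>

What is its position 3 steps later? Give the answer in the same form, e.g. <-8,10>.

<102,70>

Taking differences between consecutive positions: <+2,+6>, <+4,+6>, <+6,+6>, <+8,+6>, <+10,+6>, <+12,+6>, <+14,+6>. These grow by <+2,+0> each step.
step 8: <48,52> + <+16,+6> → <64,58>
step 9: <64,58> + <+18,+6> → <82,64>
step 10: <82,64> + <+20,+6> → <102,70>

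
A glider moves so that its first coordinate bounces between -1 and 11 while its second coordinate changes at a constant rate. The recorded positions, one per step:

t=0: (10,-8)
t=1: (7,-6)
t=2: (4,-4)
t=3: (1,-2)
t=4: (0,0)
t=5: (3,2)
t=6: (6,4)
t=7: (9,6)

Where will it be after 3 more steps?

The first coordinate travels 3 per step and bounces off the walls at -1 and 11.
  step 8: 9 → 10
  step 9: 10 → 7
  step 10: 7 → 4
The second coordinate changes by +2 each step: at step 10 it is 12.

(4,12)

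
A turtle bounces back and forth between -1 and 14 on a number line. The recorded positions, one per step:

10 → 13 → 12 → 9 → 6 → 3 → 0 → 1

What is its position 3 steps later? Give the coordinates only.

10

The value reflects between -1 and 14, moving 3 per step.
  step 8: 1 → 4
  step 9: 4 → 7
  step 10: 7 → 10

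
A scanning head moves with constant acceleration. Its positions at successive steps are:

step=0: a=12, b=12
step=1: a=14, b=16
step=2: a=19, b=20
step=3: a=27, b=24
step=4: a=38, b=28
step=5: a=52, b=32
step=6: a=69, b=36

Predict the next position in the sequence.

First differences are (+2,+4), (+5,+4), (+8,+4), (+11,+4), (+14,+4), (+17,+4); their common second difference is (+3,+0) (constant acceleration).
step 7: a=69, b=36 + (+20,+4) → a=89, b=40

a=89, b=40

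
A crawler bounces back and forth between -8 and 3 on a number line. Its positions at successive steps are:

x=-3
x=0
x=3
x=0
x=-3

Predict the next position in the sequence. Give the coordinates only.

The value reflects between -8 and 3, moving 3 per step.
  step 5: -3 → -6

x=-6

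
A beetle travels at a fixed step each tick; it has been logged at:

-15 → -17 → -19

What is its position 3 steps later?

-25

The position changes by -2 every step.
step 3: -19 − 2 → -21
step 4: -21 − 2 → -23
step 5: -23 − 2 → -25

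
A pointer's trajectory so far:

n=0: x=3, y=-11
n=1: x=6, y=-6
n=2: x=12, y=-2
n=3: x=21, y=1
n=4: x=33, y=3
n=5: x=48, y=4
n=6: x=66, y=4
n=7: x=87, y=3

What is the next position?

x=111, y=1

Successive displacements: (+3, +5), (+6, +4), (+9, +3), (+12, +2), (+15, +1), (+18, +0), (+21, -1) — each changes by (+3, -1).
step 8: x=87, y=3 + (+24, -2) → x=111, y=1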